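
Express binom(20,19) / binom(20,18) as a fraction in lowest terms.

2/19

C(n,k+1)/C(n,k) = (n−k)/(k+1) = (20−18)/(18+1) = 2/19.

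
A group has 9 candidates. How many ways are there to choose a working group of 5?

This is C(9,5) = 126.

126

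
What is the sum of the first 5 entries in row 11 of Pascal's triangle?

562

1 + 11 + 55 + 165 + 330 = 562.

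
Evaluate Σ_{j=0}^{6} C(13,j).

4096

1 + 13 + 78 + 286 + 715 + 1287 + 1716 = 4096.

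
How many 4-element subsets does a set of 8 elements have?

70

C(8,4) = (8·7·6·5) / 4! = 1680 / 24 = 70.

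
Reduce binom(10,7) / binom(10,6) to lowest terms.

4/7

C(n,k+1)/C(n,k) = (n−k)/(k+1) = (10−6)/(6+1) = 4/7.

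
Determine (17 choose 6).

C(17,6) = (17·16·15·14·13·12) / 6! = 8910720 / 720 = 12376.

12376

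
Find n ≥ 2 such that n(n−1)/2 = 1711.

59

n(n−1)/2 = 1711 ⇒ n(n−1) = 3422. Since 59·58 = 3422, n = 59.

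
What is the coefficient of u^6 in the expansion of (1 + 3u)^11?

The general term is C(11,j)·(1)^j·(3u)^(11-j); the u^6 term has j = 5.
C(11,5) = 462.
Coefficient = C(11,5) · 3^6 = 462 · 729 = 336798.

336798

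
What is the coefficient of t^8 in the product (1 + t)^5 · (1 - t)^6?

5

Coefficient of t^8 = Σ_{j} C(5,j)·1^j·C(6,8-j)·(-1)^(8-j) for j from 2 to 5.
= 10 + (-60) + 75 + (-20) = 5.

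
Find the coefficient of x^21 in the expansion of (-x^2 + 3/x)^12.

-36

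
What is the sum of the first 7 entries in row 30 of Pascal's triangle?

768212

1 + 30 + 435 + 4060 + 27405 + 142506 + 593775 = 768212.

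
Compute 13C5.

C(13,5) = (13·12·11·10·9) / 5! = 154440 / 120 = 1287.

1287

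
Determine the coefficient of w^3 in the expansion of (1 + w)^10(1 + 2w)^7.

1870

Coefficient of w^3 = Σ_{j} C(10,j)·1^j·C(7,3-j)·2^(3-j) for j from 0 to 3.
= 280 + 840 + 630 + 120 = 1870.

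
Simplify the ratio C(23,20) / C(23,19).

C(n,k+1)/C(n,k) = (n−k)/(k+1) = (23−19)/(19+1) = 4/20 = 1/5.

1/5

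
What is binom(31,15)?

300540195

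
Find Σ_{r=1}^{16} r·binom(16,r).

524288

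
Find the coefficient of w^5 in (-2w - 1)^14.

The general term is C(14,j)·(-2w)^j·(-1)^(14-j); the w^5 term has j = 5.
C(14,5) = 2002.
Coefficient = C(14,5) · (-2)^5 · (-1)^9 = 2002 · (-32) · (-1) = 64064.

64064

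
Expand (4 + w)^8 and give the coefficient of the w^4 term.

The general term is C(8,j)·(4)^j·(w)^(8-j); the w^4 term has j = 4.
C(8,4) = 70.
Coefficient = C(8,4) · 4^4 = 70 · 256 = 17920.

17920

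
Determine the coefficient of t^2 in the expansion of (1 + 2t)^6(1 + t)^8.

Coefficient of t^2 = Σ_{j} C(6,j)·2^j·C(8,2-j)·1^(2-j) for j from 0 to 2.
= 28 + 96 + 60 = 184.

184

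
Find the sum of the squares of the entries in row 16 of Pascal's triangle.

By Vandermonde's identity, Σ C(16,j)² = C(32,16) = 601080390.

601080390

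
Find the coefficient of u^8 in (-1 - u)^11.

-165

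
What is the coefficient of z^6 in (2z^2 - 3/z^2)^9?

General term: C(9,j)·(2z^2)^j·(-3/z^2)^(9-j), with z-exponent 2j − 2(9−j) = 4j − 18.
Set 4j − 18 = 6: j = 6.
C(9,6) = 84; 2^6 = 64; (-3)^3 = -27.
Coefficient = 84 · 64 · (-27) = -145152.

-145152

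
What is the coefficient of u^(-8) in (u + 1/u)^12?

66

General term: C(12,j)·(u)^j·(1/u)^(12-j), with u-exponent 1j − 1(12−j) = 2j − 12.
Set 2j − 12 = -8: j = 2.
C(12,2) = 66; 1^2 = 1; 1^10 = 1.
Coefficient = 66 · 1 · 1 = 66.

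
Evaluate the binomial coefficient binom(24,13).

C(24,13) = C(24,11) by symmetry.
C(24,11) = (24·23·22·21·20·19·18·17·16·15·14) / 11! = 99638080819200 / 39916800 = 2496144.

2496144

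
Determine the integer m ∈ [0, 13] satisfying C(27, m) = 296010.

6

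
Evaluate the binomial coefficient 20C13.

77520

C(20,13) = C(20,7) by symmetry.
C(20,7) = (20·19·18·17·16·15·14) / 7! = 390700800 / 5040 = 77520.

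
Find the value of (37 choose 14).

6107086800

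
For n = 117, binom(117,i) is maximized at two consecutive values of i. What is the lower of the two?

For odd n = 117, C(117,i) peaks at i = (n−1)/2 and (n+1)/2; the lower is 58.

58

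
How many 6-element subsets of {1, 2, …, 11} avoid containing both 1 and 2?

All 6-subsets: C(11,6) = 462. Those containing both fixed elements: C(9,4) = 126.
462 − 126 = 336.

336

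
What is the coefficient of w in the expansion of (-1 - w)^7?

The general term is C(7,j)·(-1)^j·(-w)^(7-j); the w^1 term has j = 6.
C(7,6) = 7.
Coefficient = C(7,6) · (-1)^1 = 7 · (-1) = -7.

-7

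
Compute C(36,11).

C(36,11) = (36·35·34·33·32·31·30·29·28·27·26) / 11! = 23982224839372800 / 39916800 = 600805296.

600805296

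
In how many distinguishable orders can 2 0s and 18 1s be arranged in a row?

Choose positions for the 0s: C(20,2) = 190.

190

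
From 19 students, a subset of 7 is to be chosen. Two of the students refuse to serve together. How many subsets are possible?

44200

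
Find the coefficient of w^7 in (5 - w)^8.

The general term is C(8,j)·(5)^j·(-w)^(8-j); the w^7 term has j = 1.
C(8,1) = 8.
Coefficient = C(8,1) · 5^1 · (-1)^7 = 8 · 5 · (-1) = -40.

-40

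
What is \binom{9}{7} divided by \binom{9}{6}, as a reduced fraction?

3/7

C(n,k+1)/C(n,k) = (n−k)/(k+1) = (9−6)/(6+1) = 3/7.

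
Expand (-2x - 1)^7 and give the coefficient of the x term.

-14

The general term is C(7,j)·(-2x)^j·(-1)^(7-j); the x^1 term has j = 1.
C(7,1) = 7.
Coefficient = C(7,1) · (-2)^1 = 7 · (-2) = -14.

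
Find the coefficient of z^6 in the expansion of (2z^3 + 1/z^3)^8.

General term: C(8,j)·(2z^3)^j·(1/z^3)^(8-j), with z-exponent 3j − 3(8−j) = 6j − 24.
Set 6j − 24 = 6: j = 5.
C(8,5) = 56; 2^5 = 32; 1^3 = 1.
Coefficient = 56 · 32 · 1 = 1792.

1792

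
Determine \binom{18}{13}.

8568

C(18,13) = C(18,5) by symmetry.
C(18,5) = (18·17·16·15·14) / 5! = 1028160 / 120 = 8568.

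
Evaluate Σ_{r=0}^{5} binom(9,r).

1 + 9 + 36 + 84 + 126 + 126 = 382.

382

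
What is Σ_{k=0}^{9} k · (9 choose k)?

2304

Since k·C(9,k) = 9·C(8,k−1), the sum is 9·2^8 = 9·256 = 2304.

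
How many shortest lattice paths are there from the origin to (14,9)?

817190

Each path is a sequence of 23 steps with 14 rights: C(23,14) = 817190.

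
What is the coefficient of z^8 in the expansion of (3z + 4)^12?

The general term is C(12,j)·(3z)^j·(4)^(12-j); the z^8 term has j = 8.
C(12,8) = 495.
Coefficient = C(12,8) · 3^8 · 4^4 = 495 · 6561 · 256 = 831409920.

831409920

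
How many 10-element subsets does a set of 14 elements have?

1001

C(14,10) = C(14,4) by symmetry.
C(14,4) = (14·13·12·11) / 4! = 24024 / 24 = 1001.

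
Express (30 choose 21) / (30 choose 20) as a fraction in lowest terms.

10/21

C(n,k+1)/C(n,k) = (n−k)/(k+1) = (30−20)/(20+1) = 10/21.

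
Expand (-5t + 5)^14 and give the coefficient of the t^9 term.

-12219238281250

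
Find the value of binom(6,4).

15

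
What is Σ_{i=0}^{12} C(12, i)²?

2704156

Σ C(12,i)² is the coefficient of x^12 in (1+x)^12(1+x)^12 = (1+x)^24, i.e. C(24,12) = 2704156.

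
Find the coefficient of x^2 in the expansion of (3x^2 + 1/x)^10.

17010

General term: C(10,j)·(3x^2)^j·(1/x)^(10-j), with x-exponent 2j − 1(10−j) = 3j − 10.
Set 3j − 10 = 2: j = 4.
C(10,4) = 210; 3^4 = 81; 1^6 = 1.
Coefficient = 210 · 81 · 1 = 17010.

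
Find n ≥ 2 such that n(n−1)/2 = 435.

n(n−1)/2 = 435 ⇒ n(n−1) = 870. Since 30·29 = 870, n = 30.

30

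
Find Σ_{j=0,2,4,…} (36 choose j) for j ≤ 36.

Even-j terms of row 36 sum to 2^35 = 34359738368.

34359738368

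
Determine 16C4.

1820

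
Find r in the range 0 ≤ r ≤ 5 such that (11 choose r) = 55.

C(11,r) increases on 0 ≤ r ≤ 5. C(11,1) = 11 and C(11,2) = 55, so r = 2.

2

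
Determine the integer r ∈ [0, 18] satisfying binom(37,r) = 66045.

C(37,r) increases on 0 ≤ r ≤ 18. C(37,3) = 7770 and C(37,4) = 66045, so r = 4.

4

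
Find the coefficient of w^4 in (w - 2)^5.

The general term is C(5,j)·(w)^j·(-2)^(5-j); the w^4 term has j = 4.
C(5,4) = 5.
Coefficient = C(5,4) · (-2)^1 = 5 · (-2) = -10.

-10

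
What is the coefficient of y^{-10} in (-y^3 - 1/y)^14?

General term: C(14,j)·(-y^3)^j·(-1/y)^(14-j), with y-exponent 3j − 1(14−j) = 4j − 14.
Set 4j − 14 = -10: j = 1.
C(14,1) = 14; (-1)^1 = -1; (-1)^13 = -1.
Coefficient = 14 · (-1) · (-1) = 14.

14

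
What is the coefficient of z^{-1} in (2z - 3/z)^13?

General term: C(13,j)·(2z)^j·(-3/z)^(13-j), with z-exponent 1j − 1(13−j) = 2j − 13.
Set 2j − 13 = -1: j = 6.
C(13,6) = 1716; 2^6 = 64; (-3)^7 = -2187.
Coefficient = 1716 · 64 · (-2187) = -240185088.

-240185088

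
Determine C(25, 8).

C(25,8) = (25·24·23·22·21·20·19·18) / 8! = 43609104000 / 40320 = 1081575.

1081575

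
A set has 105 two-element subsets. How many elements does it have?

n(n−1)/2 = 105 ⇒ n(n−1) = 210. Since 15·14 = 210, n = 15.

15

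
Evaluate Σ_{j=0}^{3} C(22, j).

1794

1 + 22 + 231 + 1540 = 1794.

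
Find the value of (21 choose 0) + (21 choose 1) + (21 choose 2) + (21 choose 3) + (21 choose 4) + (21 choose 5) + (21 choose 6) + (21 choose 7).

1 + 21 + 210 + 1330 + 5985 + 20349 + 54264 + 116280 = 198440.

198440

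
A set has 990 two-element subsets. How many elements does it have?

45

n(n−1)/2 = 990 ⇒ n(n−1) = 1980. Since 45·44 = 1980, n = 45.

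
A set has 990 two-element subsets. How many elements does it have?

n(n−1)/2 = 990 ⇒ n(n−1) = 1980. Since 45·44 = 1980, n = 45.

45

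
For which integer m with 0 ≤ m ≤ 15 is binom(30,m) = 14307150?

9

C(30,m) increases on 0 ≤ m ≤ 15. C(30,8) = 5852925 and C(30,9) = 14307150, so m = 9.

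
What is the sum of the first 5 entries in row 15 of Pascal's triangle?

1 + 15 + 105 + 455 + 1365 = 1941.

1941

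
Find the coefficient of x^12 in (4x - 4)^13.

-872415232

The general term is C(13,j)·(4x)^j·(-4)^(13-j); the x^12 term has j = 12.
C(13,12) = 13.
Coefficient = C(13,12) · 4^12 · (-4)^1 = 13 · 16777216 · (-4) = -872415232.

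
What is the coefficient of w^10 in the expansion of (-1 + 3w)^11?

-649539

The general term is C(11,j)·(-1)^j·(3w)^(11-j); the w^10 term has j = 1.
C(11,1) = 11.
Coefficient = C(11,1) · (-1)^1 · 3^10 = 11 · (-1) · 59049 = -649539.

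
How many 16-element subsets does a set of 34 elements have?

C(34,16) = (34·33·32·31·30·29·28·27·26·25·24·23·22·21·20·19) / 16! = 46113021921146019840000 / 20922789888000 = 2203961430.

2203961430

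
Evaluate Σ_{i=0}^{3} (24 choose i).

2325

1 + 24 + 276 + 2024 = 2325.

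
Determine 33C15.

C(33,15) = (33·32·31·30·29·28·27·26·25·24·23·22·21·20·19) / 15! = 1356265350621941760000 / 1307674368000 = 1037158320.

1037158320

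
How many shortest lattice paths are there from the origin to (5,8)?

Each path is a sequence of 13 steps with 5 rights: C(13,5) = 1287.

1287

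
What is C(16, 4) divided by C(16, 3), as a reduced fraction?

C(n,k+1)/C(n,k) = (n−k)/(k+1) = (16−3)/(3+1) = 13/4.

13/4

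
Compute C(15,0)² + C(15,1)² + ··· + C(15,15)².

155117520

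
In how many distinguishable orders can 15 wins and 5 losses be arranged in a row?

15504

Choose positions for the wins: C(20,15) = 15504.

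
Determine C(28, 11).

21474180

C(28,11) = (28·27·26·25·24·23·22·21·20·19·18) / 11! = 857180548224000 / 39916800 = 21474180.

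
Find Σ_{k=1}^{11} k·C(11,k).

Since k·C(11,k) = 11·C(10,k−1), the sum is 11·2^10 = 11·1024 = 11264.

11264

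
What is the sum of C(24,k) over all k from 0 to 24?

Setting x = 1 in (1+x)^24 gives Σ C(24,k) = 2^24 = 16777216.

16777216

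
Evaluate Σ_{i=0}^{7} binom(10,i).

1 + 10 + 45 + 120 + 210 + 252 + 210 + 120 = 968.

968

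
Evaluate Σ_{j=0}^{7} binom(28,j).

1683218

1 + 28 + 378 + 3276 + 20475 + 98280 + 376740 + 1184040 = 1683218.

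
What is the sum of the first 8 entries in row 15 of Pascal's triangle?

16384

1 + 15 + 105 + 455 + 1365 + 3003 + 5005 + 6435 = 16384.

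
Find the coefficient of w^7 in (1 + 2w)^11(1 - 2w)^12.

Coefficient of w^7 = Σ_{j} C(11,j)·2^j·C(12,7-j)·(-2)^(7-j) for j from 0 to 7.
= (-101376) + 1300992 + (-5575680) + 10454400 + (-9292800) + 3902976 + (-709632) + 42240 = 21120.

21120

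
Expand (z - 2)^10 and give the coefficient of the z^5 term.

The general term is C(10,j)·(z)^j·(-2)^(10-j); the z^5 term has j = 5.
C(10,5) = 252.
Coefficient = C(10,5) · (-2)^5 = 252 · (-32) = -8064.

-8064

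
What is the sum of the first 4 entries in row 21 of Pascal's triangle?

1 + 21 + 210 + 1330 = 1562.

1562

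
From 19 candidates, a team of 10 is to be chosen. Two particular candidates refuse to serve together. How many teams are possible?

68068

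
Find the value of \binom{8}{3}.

C(8,3) = (8·7·6) / 3! = 336 / 6 = 56.

56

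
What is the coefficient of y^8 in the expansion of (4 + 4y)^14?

806111674368

The general term is C(14,j)·(4)^j·(4y)^(14-j); the y^8 term has j = 6.
C(14,6) = 3003.
Coefficient = C(14,6) · 4^6 · 4^8 = 3003 · 4096 · 65536 = 806111674368.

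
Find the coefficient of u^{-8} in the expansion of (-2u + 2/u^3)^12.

-3244032

General term: C(12,j)·(-2u)^j·(2/u^3)^(12-j), with u-exponent 1j − 3(12−j) = 4j − 36.
Set 4j − 36 = -8: j = 7.
C(12,7) = 792; (-2)^7 = -128; 2^5 = 32.
Coefficient = 792 · (-128) · 32 = -3244032.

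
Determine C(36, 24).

C(36,24) = C(36,12) by symmetry.
C(36,12) = (36·35·34·33·32·31·30·29·28·27·26·25) / 12! = 599555620984320000 / 479001600 = 1251677700.

1251677700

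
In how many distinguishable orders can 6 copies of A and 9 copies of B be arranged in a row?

Choose positions for the A's: C(15,6) = 5005.

5005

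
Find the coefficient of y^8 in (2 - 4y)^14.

The general term is C(14,j)·(2)^j·(-4y)^(14-j); the y^8 term has j = 6.
C(14,6) = 3003.
Coefficient = C(14,6) · 2^6 · (-4)^8 = 3003 · 64 · 65536 = 12595494912.

12595494912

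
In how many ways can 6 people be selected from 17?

12376

This is C(17,6) = 12376.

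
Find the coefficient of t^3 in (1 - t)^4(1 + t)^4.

Coefficient of t^3 = Σ_{j} C(4,j)·(-1)^j·C(4,3-j)·1^(3-j) for j from 0 to 3.
= 4 + (-24) + 24 + (-4) = 0.

0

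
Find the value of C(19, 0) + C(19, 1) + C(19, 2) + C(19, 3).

1160

1 + 19 + 171 + 969 = 1160.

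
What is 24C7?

346104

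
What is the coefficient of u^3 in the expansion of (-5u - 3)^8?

The general term is C(8,j)·(-5u)^j·(-3)^(8-j); the u^3 term has j = 3.
C(8,3) = 56.
Coefficient = C(8,3) · (-5)^3 · (-3)^5 = 56 · (-125) · (-243) = 1701000.

1701000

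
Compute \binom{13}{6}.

C(13,6) = (13·12·11·10·9·8) / 6! = 1235520 / 720 = 1716.

1716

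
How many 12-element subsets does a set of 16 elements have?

1820

C(16,12) = C(16,4) by symmetry.
C(16,4) = (16·15·14·13) / 4! = 43680 / 24 = 1820.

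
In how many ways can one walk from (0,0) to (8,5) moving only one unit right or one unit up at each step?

1287

Each path is a sequence of 13 steps with 8 rights: C(13,8) = 1287.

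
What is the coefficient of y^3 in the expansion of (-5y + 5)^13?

The general term is C(13,j)·(-5y)^j·(5)^(13-j); the y^3 term has j = 3.
C(13,3) = 286.
Coefficient = C(13,3) · (-5)^3 · 5^10 = 286 · (-125) · 9765625 = -349121093750.

-349121093750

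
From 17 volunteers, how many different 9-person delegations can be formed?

This is C(17,9) = 24310.

24310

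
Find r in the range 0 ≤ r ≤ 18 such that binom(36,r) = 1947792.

C(36,r) increases on 0 ≤ r ≤ 18. C(36,5) = 376992 and C(36,6) = 1947792, so r = 6.

6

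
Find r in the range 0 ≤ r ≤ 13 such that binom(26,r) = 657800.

7

C(26,r) increases on 0 ≤ r ≤ 13. C(26,6) = 230230 and C(26,7) = 657800, so r = 7.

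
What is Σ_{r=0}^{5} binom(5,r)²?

By Vandermonde's identity, Σ C(5,r)² = C(10,5) = 252.

252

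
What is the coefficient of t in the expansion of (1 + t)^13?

13

The general term is C(13,j)·(1)^j·(t)^(13-j); the t^1 term has j = 12.
C(13,12) = 13.
Coefficient = C(13,12) = 13.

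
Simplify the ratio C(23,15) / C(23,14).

3/5

C(n,k+1)/C(n,k) = (n−k)/(k+1) = (23−14)/(14+1) = 9/15 = 3/5.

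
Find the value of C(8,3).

56

C(8,3) = (8·7·6) / 3! = 336 / 6 = 56.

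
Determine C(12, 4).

495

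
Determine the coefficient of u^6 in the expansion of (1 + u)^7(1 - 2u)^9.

637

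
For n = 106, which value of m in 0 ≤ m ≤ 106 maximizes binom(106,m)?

53

C(106,m) is maximized at m = 106/2 = 53.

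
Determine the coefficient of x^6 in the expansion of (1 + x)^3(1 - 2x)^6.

48

Coefficient of x^6 = Σ_{j} C(3,j)·1^j·C(6,6-j)·(-2)^(6-j) for j from 0 to 3.
= 64 + (-576) + 720 + (-160) = 48.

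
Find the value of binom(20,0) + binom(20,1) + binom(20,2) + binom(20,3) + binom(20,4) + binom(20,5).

1 + 20 + 190 + 1140 + 4845 + 15504 = 21700.

21700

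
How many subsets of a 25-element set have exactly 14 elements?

4457400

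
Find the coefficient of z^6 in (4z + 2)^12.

242221056

The general term is C(12,j)·(4z)^j·(2)^(12-j); the z^6 term has j = 6.
C(12,6) = 924.
Coefficient = C(12,6) · 4^6 · 2^6 = 924 · 4096 · 64 = 242221056.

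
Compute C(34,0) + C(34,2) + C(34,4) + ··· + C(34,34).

8589934592

Even-i terms of row 34 sum to 2^33 = 8589934592.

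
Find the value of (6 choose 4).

15

C(6,4) = C(6,2) by symmetry.
C(6,2) = (6·5) / 2! = 30 / 2 = 15.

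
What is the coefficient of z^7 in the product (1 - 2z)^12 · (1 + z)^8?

Coefficient of z^7 = Σ_{j} C(12,j)·(-2)^j·C(8,7-j)·1^(7-j) for j from 0 to 7.
= 8 + (-672) + 14784 + (-123200) + 443520 + (-709632) + 473088 + (-101376) = -3480.

-3480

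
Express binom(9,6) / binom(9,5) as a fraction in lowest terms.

C(n,k+1)/C(n,k) = (n−k)/(k+1) = (9−5)/(5+1) = 4/6 = 2/3.

2/3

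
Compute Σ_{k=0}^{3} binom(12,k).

299

1 + 12 + 66 + 220 = 299.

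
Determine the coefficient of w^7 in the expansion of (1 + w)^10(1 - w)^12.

240

Coefficient of w^7 = Σ_{j} C(10,j)·1^j·C(12,7-j)·(-1)^(7-j) for j from 0 to 7.
= (-792) + 9240 + (-35640) + 59400 + (-46200) + 16632 + (-2520) + 120 = 240.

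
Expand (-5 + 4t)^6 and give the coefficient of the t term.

-75000

The general term is C(6,j)·(-5)^j·(4t)^(6-j); the t^1 term has j = 5.
C(6,5) = 6.
Coefficient = C(6,5) · (-5)^5 · 4^1 = 6 · (-3125) · 4 = -75000.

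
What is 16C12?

1820

C(16,12) = C(16,4) by symmetry.
C(16,4) = (16·15·14·13) / 4! = 43680 / 24 = 1820.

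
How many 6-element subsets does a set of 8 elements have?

C(8,6) = C(8,2) by symmetry.
C(8,2) = (8·7) / 2! = 56 / 2 = 28.

28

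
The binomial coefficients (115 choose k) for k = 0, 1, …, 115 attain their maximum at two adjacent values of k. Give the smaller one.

57

For odd n = 115, C(115,k) peaks at k = (n−1)/2 and (n+1)/2; the smaller is 57.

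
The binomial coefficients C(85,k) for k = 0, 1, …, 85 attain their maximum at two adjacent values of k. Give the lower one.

For odd n = 85, C(85,k) peaks at k = (n−1)/2 and (n+1)/2; the lower is 42.

42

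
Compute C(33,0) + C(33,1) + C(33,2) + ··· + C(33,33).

8589934592

Setting x = 1 in (1+x)^33 gives Σ C(33,k) = 2^33 = 8589934592.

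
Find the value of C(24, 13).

C(24,13) = C(24,11) by symmetry.
C(24,11) = (24·23·22·21·20·19·18·17·16·15·14) / 11! = 99638080819200 / 39916800 = 2496144.

2496144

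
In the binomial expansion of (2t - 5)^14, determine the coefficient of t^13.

The general term is C(14,j)·(2t)^j·(-5)^(14-j); the t^13 term has j = 13.
C(14,13) = 14.
Coefficient = C(14,13) · 2^13 · (-5)^1 = 14 · 8192 · (-5) = -573440.

-573440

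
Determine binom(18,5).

8568

C(18,5) = (18·17·16·15·14) / 5! = 1028160 / 120 = 8568.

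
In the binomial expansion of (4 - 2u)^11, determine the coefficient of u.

-23068672

The general term is C(11,j)·(4)^j·(-2u)^(11-j); the u^1 term has j = 10.
C(11,10) = 11.
Coefficient = C(11,10) · 4^10 · (-2)^1 = 11 · 1048576 · (-2) = -23068672.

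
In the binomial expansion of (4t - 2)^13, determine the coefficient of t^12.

The general term is C(13,j)·(4t)^j·(-2)^(13-j); the t^12 term has j = 12.
C(13,12) = 13.
Coefficient = C(13,12) · 4^12 · (-2)^1 = 13 · 16777216 · (-2) = -436207616.

-436207616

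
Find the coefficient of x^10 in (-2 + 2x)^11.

The general term is C(11,j)·(-2)^j·(2x)^(11-j); the x^10 term has j = 1.
C(11,1) = 11.
Coefficient = C(11,1) · (-2)^1 · 2^10 = 11 · (-2) · 1024 = -22528.

-22528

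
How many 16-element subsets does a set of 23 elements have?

245157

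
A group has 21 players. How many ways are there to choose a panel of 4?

5985

This is C(21,4) = 5985.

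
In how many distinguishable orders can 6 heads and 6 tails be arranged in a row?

Choose positions for the heads: C(12,6) = 924.

924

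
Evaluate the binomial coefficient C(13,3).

286

C(13,3) = (13·12·11) / 3! = 1716 / 6 = 286.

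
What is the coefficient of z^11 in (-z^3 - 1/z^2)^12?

General term: C(12,j)·(-z^3)^j·(-1/z^2)^(12-j), with z-exponent 3j − 2(12−j) = 5j − 24.
Set 5j − 24 = 11: j = 7.
C(12,7) = 792; (-1)^7 = -1; (-1)^5 = -1.
Coefficient = 792 · (-1) · (-1) = 792.

792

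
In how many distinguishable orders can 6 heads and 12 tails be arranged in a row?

Choose positions for the heads: C(18,6) = 18564.

18564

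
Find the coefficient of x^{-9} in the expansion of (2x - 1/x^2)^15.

General term: C(15,j)·(2x)^j·(-1/x^2)^(15-j), with x-exponent 1j − 2(15−j) = 3j − 30.
Set 3j − 30 = -9: j = 7.
C(15,7) = 6435; 2^7 = 128; (-1)^8 = 1.
Coefficient = 6435 · 128 · 1 = 823680.

823680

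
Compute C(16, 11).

4368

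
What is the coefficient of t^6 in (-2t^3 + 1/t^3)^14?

768768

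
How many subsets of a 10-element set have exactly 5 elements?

252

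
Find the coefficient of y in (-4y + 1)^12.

-48

The general term is C(12,j)·(-4y)^j·(1)^(12-j); the y^1 term has j = 1.
C(12,1) = 12.
Coefficient = C(12,1) · (-4)^1 = 12 · (-4) = -48.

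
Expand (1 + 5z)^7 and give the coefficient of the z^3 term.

The general term is C(7,j)·(1)^j·(5z)^(7-j); the z^3 term has j = 4.
C(7,4) = 35.
Coefficient = C(7,4) · 5^3 = 35 · 125 = 4375.

4375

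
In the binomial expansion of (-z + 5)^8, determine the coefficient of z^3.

The general term is C(8,j)·(-z)^j·(5)^(8-j); the z^3 term has j = 3.
C(8,3) = 56.
Coefficient = C(8,3) · (-1)^3 · 5^5 = 56 · (-1) · 3125 = -175000.

-175000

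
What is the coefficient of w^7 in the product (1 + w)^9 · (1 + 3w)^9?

Coefficient of w^7 = Σ_{j} C(9,j)·1^j·C(9,7-j)·3^(7-j) for j from 0 to 7.
= 78732 + 551124 + 1102248 + 857304 + 285768 + 40824 + 2268 + 36 = 2918304.

2918304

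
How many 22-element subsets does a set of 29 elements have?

1560780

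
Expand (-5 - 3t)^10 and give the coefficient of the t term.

The general term is C(10,j)·(-5)^j·(-3t)^(10-j); the t^1 term has j = 9.
C(10,9) = 10.
Coefficient = C(10,9) · (-5)^9 · (-3)^1 = 10 · (-1953125) · (-3) = 58593750.

58593750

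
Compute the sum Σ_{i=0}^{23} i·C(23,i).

Differentiating (1+x)^23 and setting x=1: Σ i·C(23,i) = 23·2^22 = 96468992.

96468992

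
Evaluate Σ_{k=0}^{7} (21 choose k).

1 + 21 + 210 + 1330 + 5985 + 20349 + 54264 + 116280 = 198440.

198440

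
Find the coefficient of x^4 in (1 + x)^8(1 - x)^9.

Coefficient of x^4 = Σ_{j} C(8,j)·1^j·C(9,4-j)·(-1)^(4-j) for j from 0 to 4.
= 126 + (-672) + 1008 + (-504) + 70 = 28.

28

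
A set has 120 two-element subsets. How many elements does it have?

16

n(n−1)/2 = 120 ⇒ n(n−1) = 240. Since 16·15 = 240, n = 16.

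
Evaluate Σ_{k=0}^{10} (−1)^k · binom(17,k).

The partial alternating sum Σ_{k=0}^{10} (−1)^k C(17,k) = (−1)^10 C(16,10) = 8008.

8008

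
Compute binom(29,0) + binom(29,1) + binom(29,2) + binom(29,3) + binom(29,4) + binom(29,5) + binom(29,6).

1 + 29 + 406 + 3654 + 23751 + 118755 + 475020 = 621616.

621616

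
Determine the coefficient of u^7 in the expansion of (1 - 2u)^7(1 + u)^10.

Coefficient of u^7 = Σ_{j} C(7,j)·(-2)^j·C(10,7-j)·1^(7-j) for j from 0 to 7.
= 120 + (-2940) + 21168 + (-58800) + 67200 + (-30240) + 4480 + (-128) = 860.

860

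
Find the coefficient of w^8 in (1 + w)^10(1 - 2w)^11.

-3915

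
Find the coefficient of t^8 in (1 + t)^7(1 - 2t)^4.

48

Coefficient of t^8 = Σ_{j} C(7,j)·1^j·C(4,8-j)·(-2)^(8-j) for j from 4 to 7.
= 560 + (-672) + 168 + (-8) = 48.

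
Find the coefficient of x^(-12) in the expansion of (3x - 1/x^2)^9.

-324

General term: C(9,j)·(3x)^j·(-1/x^2)^(9-j), with x-exponent 1j − 2(9−j) = 3j − 18.
Set 3j − 18 = -12: j = 2.
C(9,2) = 36; 3^2 = 9; (-1)^7 = -1.
Coefficient = 36 · 9 · (-1) = -324.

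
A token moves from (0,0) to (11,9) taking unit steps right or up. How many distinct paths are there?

Each path is a sequence of 20 steps with 11 rights: C(20,11) = 167960.

167960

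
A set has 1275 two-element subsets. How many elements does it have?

51

n(n−1)/2 = 1275 ⇒ n(n−1) = 2550. Since 51·50 = 2550, n = 51.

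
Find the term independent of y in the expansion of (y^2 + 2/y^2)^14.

439296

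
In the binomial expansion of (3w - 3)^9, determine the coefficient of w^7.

The general term is C(9,j)·(3w)^j·(-3)^(9-j); the w^7 term has j = 7.
C(9,7) = 36.
Coefficient = C(9,7) · 3^7 · (-3)^2 = 36 · 2187 · 9 = 708588.

708588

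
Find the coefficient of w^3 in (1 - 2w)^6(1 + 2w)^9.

Coefficient of w^3 = Σ_{j} C(6,j)·(-2)^j·C(9,3-j)·2^(3-j) for j from 0 to 3.
= 672 + (-1728) + 1080 + (-160) = -136.

-136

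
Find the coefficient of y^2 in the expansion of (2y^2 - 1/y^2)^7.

General term: C(7,j)·(2y^2)^j·(-1/y^2)^(7-j), with y-exponent 2j − 2(7−j) = 4j − 14.
Set 4j − 14 = 2: j = 4.
C(7,4) = 35; 2^4 = 16; (-1)^3 = -1.
Coefficient = 35 · 16 · (-1) = -560.

-560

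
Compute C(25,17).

C(25,17) = C(25,8) by symmetry.
C(25,8) = (25·24·23·22·21·20·19·18) / 8! = 43609104000 / 40320 = 1081575.

1081575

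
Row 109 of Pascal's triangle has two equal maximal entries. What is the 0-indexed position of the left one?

For odd n = 109, C(109,m) peaks at m = (n−1)/2 and (n+1)/2; the lesser is 54.

54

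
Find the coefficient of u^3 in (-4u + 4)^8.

-3670016

The general term is C(8,j)·(-4u)^j·(4)^(8-j); the u^3 term has j = 3.
C(8,3) = 56.
Coefficient = C(8,3) · (-4)^3 · 4^5 = 56 · (-64) · 1024 = -3670016.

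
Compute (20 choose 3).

1140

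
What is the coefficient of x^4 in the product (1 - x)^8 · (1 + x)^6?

Coefficient of x^4 = Σ_{j} C(8,j)·(-1)^j·C(6,4-j)·1^(4-j) for j from 0 to 4.
= 15 + (-160) + 420 + (-336) + 70 = 9.

9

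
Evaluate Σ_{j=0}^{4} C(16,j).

2517

1 + 16 + 120 + 560 + 1820 = 2517.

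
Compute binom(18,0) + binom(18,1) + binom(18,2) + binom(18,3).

1 + 18 + 153 + 816 = 988.

988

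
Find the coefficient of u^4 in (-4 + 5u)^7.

-1400000

The general term is C(7,j)·(-4)^j·(5u)^(7-j); the u^4 term has j = 3.
C(7,3) = 35.
Coefficient = C(7,3) · (-4)^3 · 5^4 = 35 · (-64) · 625 = -1400000.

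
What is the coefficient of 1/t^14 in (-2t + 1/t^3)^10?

3360

General term: C(10,j)·(-2t)^j·(1/t^3)^(10-j), with t-exponent 1j − 3(10−j) = 4j − 30.
Set 4j − 30 = -14: j = 4.
C(10,4) = 210; (-2)^4 = 16; 1^6 = 1.
Coefficient = 210 · 16 · 1 = 3360.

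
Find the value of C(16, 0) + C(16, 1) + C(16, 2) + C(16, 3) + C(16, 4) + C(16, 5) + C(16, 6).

14893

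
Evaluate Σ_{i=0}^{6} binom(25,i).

1 + 25 + 300 + 2300 + 12650 + 53130 + 177100 = 245506.

245506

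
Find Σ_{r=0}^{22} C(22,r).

4194304

The entries of row 22 sum to 2^22 = 4194304.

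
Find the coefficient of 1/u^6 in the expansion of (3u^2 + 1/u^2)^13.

312741

General term: C(13,j)·(3u^2)^j·(1/u^2)^(13-j), with u-exponent 2j − 2(13−j) = 4j − 26.
Set 4j − 26 = -6: j = 5.
C(13,5) = 1287; 3^5 = 243; 1^8 = 1.
Coefficient = 1287 · 243 · 1 = 312741.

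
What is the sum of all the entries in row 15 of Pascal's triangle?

The entries of row 15 sum to 2^15 = 32768.

32768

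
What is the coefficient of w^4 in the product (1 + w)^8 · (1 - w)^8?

Coefficient of w^4 = Σ_{j} C(8,j)·1^j·C(8,4-j)·(-1)^(4-j) for j from 0 to 4.
= 70 + (-448) + 784 + (-448) + 70 = 28.

28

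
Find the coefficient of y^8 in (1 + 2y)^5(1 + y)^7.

5890

Coefficient of y^8 = Σ_{j} C(5,j)·2^j·C(7,8-j)·1^(8-j) for j from 1 to 5.
= 10 + 280 + 1680 + 2800 + 1120 = 5890.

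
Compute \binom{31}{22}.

C(31,22) = C(31,9) by symmetry.
C(31,9) = (31·30·29·28·27·26·25·24·23) / 9! = 7315688016000 / 362880 = 20160075.

20160075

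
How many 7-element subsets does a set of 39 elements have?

15380937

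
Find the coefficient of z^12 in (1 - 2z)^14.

372736

The general term is C(14,j)·(1)^j·(-2z)^(14-j); the z^12 term has j = 2.
C(14,2) = 91.
Coefficient = C(14,2) · (-2)^12 = 91 · 4096 = 372736.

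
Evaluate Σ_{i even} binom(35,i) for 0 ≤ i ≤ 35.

17179869184

Even-i terms of row 35 sum to 2^34 = 17179869184.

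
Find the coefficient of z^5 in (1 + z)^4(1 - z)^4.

0

Coefficient of z^5 = Σ_{j} C(4,j)·1^j·C(4,5-j)·(-1)^(5-j) for j from 1 to 4.
= 4 + (-24) + 24 + (-4) = 0.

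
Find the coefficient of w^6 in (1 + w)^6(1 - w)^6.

Coefficient of w^6 = Σ_{j} C(6,j)·1^j·C(6,6-j)·(-1)^(6-j) for j from 0 to 6.
= 1 + (-36) + 225 + (-400) + 225 + (-36) + 1 = -20.

-20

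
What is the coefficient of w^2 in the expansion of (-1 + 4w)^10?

The general term is C(10,j)·(-1)^j·(4w)^(10-j); the w^2 term has j = 8.
C(10,8) = 45.
Coefficient = C(10,8) · 4^2 = 45 · 16 = 720.

720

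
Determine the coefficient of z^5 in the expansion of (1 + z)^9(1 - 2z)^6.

-138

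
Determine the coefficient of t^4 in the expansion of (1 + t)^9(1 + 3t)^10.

63396

Coefficient of t^4 = Σ_{j} C(9,j)·1^j·C(10,4-j)·3^(4-j) for j from 0 to 4.
= 17010 + 29160 + 14580 + 2520 + 126 = 63396.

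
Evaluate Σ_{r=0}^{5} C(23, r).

44552

1 + 23 + 253 + 1771 + 8855 + 33649 = 44552.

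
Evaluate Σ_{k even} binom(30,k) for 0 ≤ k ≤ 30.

536870912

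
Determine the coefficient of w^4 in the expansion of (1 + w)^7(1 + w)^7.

(1 + w)^7(1 + w)^7 = (1 + w)^14, so the coefficient of w^4 is C(14,4)·1^4 = 1001·1 = 1001.

1001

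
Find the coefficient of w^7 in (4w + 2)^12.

415236096

The general term is C(12,j)·(4w)^j·(2)^(12-j); the w^7 term has j = 7.
C(12,7) = 792.
Coefficient = C(12,7) · 4^7 · 2^5 = 792 · 16384 · 32 = 415236096.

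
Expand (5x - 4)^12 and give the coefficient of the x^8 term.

The general term is C(12,j)·(5x)^j·(-4)^(12-j); the x^8 term has j = 8.
C(12,8) = 495.
Coefficient = C(12,8) · 5^8 · (-4)^4 = 495 · 390625 · 256 = 49500000000.

49500000000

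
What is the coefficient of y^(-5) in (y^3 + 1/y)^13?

General term: C(13,j)·(y^3)^j·(1/y)^(13-j), with y-exponent 3j − 1(13−j) = 4j − 13.
Set 4j − 13 = -5: j = 2.
C(13,2) = 78; 1^2 = 1; 1^11 = 1.
Coefficient = 78 · 1 · 1 = 78.

78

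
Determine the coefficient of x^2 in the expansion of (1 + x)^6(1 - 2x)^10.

75

Coefficient of x^2 = Σ_{j} C(6,j)·1^j·C(10,2-j)·(-2)^(2-j) for j from 0 to 2.
= 180 + (-120) + 15 = 75.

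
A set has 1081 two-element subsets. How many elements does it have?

n(n−1)/2 = 1081 ⇒ n(n−1) = 2162. Since 47·46 = 2162, n = 47.

47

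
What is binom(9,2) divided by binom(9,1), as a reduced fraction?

4

C(n,k+1)/C(n,k) = (n−k)/(k+1) = (9−1)/(1+1) = 8/2 = 4.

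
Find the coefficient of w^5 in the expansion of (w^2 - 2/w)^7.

-280

General term: C(7,j)·(w^2)^j·(-2/w)^(7-j), with w-exponent 2j − 1(7−j) = 3j − 7.
Set 3j − 7 = 5: j = 4.
C(7,4) = 35; 1^4 = 1; (-2)^3 = -8.
Coefficient = 35 · 1 · (-8) = -280.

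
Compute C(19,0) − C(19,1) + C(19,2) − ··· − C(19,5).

The partial alternating sum Σ_{k=0}^{5} (−1)^k C(19,k) = (−1)^5 C(18,5) = -8568.

-8568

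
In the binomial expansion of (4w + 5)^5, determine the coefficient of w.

12500

The general term is C(5,j)·(4w)^j·(5)^(5-j); the w^1 term has j = 1.
C(5,1) = 5.
Coefficient = C(5,1) · 4^1 · 5^4 = 5 · 4 · 625 = 12500.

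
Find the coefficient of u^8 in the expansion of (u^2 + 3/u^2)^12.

General term: C(12,j)·(u^2)^j·(3/u^2)^(12-j), with u-exponent 2j − 2(12−j) = 4j − 24.
Set 4j − 24 = 8: j = 8.
C(12,8) = 495; 1^8 = 1; 3^4 = 81.
Coefficient = 495 · 1 · 81 = 40095.

40095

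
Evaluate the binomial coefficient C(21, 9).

293930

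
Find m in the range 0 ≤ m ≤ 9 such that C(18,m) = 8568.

5

C(18,m) increases on 0 ≤ m ≤ 9. C(18,4) = 3060 and C(18,5) = 8568, so m = 5.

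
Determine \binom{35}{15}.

C(35,15) = (35·34·33·32·31·30·29·28·27·26·25·24·23·22·21) / 15! = 4247252019052922880000 / 1307674368000 = 3247943160.

3247943160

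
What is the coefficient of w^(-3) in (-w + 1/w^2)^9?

General term: C(9,j)·(-w)^j·(1/w^2)^(9-j), with w-exponent 1j − 2(9−j) = 3j − 18.
Set 3j − 18 = -3: j = 5.
C(9,5) = 126; (-1)^5 = -1; 1^4 = 1.
Coefficient = 126 · (-1) · 1 = -126.

-126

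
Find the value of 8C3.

56

C(8,3) = (8·7·6) / 3! = 336 / 6 = 56.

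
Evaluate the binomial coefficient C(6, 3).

20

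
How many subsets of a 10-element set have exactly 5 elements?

Choose the 5 positions: C(10,5) = 252.

252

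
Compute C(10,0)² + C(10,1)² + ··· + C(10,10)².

184756

Σ C(10,j)² is the coefficient of x^10 in (1+x)^10(1+x)^10 = (1+x)^20, i.e. C(20,10) = 184756.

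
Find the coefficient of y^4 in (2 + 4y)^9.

1032192

The general term is C(9,j)·(2)^j·(4y)^(9-j); the y^4 term has j = 5.
C(9,5) = 126.
Coefficient = C(9,5) · 2^5 · 4^4 = 126 · 32 · 256 = 1032192.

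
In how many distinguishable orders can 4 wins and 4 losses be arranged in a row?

70

Choose positions for the wins: C(8,4) = 70.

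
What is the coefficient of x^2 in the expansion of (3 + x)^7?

The general term is C(7,j)·(3)^j·(x)^(7-j); the x^2 term has j = 5.
C(7,5) = 21.
Coefficient = C(7,5) · 3^5 = 21 · 243 = 5103.

5103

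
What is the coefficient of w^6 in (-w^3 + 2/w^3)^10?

General term: C(10,j)·(-w^3)^j·(2/w^3)^(10-j), with w-exponent 3j − 3(10−j) = 6j − 30.
Set 6j − 30 = 6: j = 6.
C(10,6) = 210; (-1)^6 = 1; 2^4 = 16.
Coefficient = 210 · 1 · 16 = 3360.

3360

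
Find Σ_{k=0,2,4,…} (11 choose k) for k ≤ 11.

Even-k terms of row 11 sum to 2^10 = 1024.

1024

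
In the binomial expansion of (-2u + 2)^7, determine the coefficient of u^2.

The general term is C(7,j)·(-2u)^j·(2)^(7-j); the u^2 term has j = 2.
C(7,2) = 21.
Coefficient = C(7,2) · (-2)^2 · 2^5 = 21 · 4 · 32 = 2688.

2688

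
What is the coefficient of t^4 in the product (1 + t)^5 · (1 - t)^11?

-50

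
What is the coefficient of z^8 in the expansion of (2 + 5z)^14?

The general term is C(14,j)·(2)^j·(5z)^(14-j); the z^8 term has j = 6.
C(14,6) = 3003.
Coefficient = C(14,6) · 2^6 · 5^8 = 3003 · 64 · 390625 = 75075000000.

75075000000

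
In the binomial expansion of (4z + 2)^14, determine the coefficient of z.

458752

The general term is C(14,j)·(4z)^j·(2)^(14-j); the z^1 term has j = 1.
C(14,1) = 14.
Coefficient = C(14,1) · 4^1 · 2^13 = 14 · 4 · 8192 = 458752.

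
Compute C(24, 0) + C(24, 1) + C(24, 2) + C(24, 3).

2325

1 + 24 + 276 + 2024 = 2325.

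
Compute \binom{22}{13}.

497420

C(22,13) = C(22,9) by symmetry.
C(22,9) = (22·21·20·19·18·17·16·15·14) / 9! = 180503769600 / 362880 = 497420.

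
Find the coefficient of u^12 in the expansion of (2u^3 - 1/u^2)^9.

-5376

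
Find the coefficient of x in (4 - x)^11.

The general term is C(11,j)·(4)^j·(-x)^(11-j); the x^1 term has j = 10.
C(11,10) = 11.
Coefficient = C(11,10) · 4^10 · (-1)^1 = 11 · 1048576 · (-1) = -11534336.

-11534336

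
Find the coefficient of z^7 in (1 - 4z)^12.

-12976128

The general term is C(12,j)·(1)^j·(-4z)^(12-j); the z^7 term has j = 5.
C(12,5) = 792.
Coefficient = C(12,5) · (-4)^7 = 792 · (-16384) = -12976128.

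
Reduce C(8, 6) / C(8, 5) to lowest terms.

1/2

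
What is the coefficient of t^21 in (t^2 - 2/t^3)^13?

General term: C(13,j)·(t^2)^j·(-2/t^3)^(13-j), with t-exponent 2j − 3(13−j) = 5j − 39.
Set 5j − 39 = 21: j = 12.
C(13,12) = 13; 1^12 = 1; (-2)^1 = -2.
Coefficient = 13 · 1 · (-2) = -26.

-26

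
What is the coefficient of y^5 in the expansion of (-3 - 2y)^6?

The general term is C(6,j)·(-3)^j·(-2y)^(6-j); the y^5 term has j = 1.
C(6,1) = 6.
Coefficient = C(6,1) · (-3)^1 · (-2)^5 = 6 · (-3) · (-32) = 576.

576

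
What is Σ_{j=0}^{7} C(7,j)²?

Σ C(7,j)² is the coefficient of x^7 in (1+x)^7(1+x)^7 = (1+x)^14, i.e. C(14,7) = 3432.

3432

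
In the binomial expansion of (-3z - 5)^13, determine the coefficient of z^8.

The general term is C(13,j)·(-3z)^j·(-5)^(13-j); the z^8 term has j = 8.
C(13,8) = 1287.
Coefficient = C(13,8) · (-3)^8 · (-5)^5 = 1287 · 6561 · (-3125) = -26387521875.

-26387521875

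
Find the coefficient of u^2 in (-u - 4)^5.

The general term is C(5,j)·(-u)^j·(-4)^(5-j); the u^2 term has j = 2.
C(5,2) = 10.
Coefficient = C(5,2) · (-4)^3 = 10 · (-64) = -640.

-640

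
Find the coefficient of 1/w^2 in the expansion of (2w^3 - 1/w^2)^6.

General term: C(6,j)·(2w^3)^j·(-1/w^2)^(6-j), with w-exponent 3j − 2(6−j) = 5j − 12.
Set 5j − 12 = -2: j = 2.
C(6,2) = 15; 2^2 = 4; (-1)^4 = 1.
Coefficient = 15 · 4 · 1 = 60.

60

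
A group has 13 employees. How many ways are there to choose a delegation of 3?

286

This is C(13,3) = 286.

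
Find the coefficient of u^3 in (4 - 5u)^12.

-7208960000

The general term is C(12,j)·(4)^j·(-5u)^(12-j); the u^3 term has j = 9.
C(12,9) = 220.
Coefficient = C(12,9) · 4^9 · (-5)^3 = 220 · 262144 · (-125) = -7208960000.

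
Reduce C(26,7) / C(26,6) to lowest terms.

C(n,k+1)/C(n,k) = (n−k)/(k+1) = (26−6)/(6+1) = 20/7.

20/7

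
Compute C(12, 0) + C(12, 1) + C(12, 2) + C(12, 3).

1 + 12 + 66 + 220 = 299.

299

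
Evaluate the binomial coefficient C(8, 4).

C(8,4) = (8·7·6·5) / 4! = 1680 / 24 = 70.

70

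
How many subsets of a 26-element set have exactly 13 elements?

10400600

Choose the 13 positions: C(26,13) = 10400600.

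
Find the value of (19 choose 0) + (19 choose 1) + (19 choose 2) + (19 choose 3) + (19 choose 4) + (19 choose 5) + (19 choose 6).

1 + 19 + 171 + 969 + 3876 + 11628 + 27132 = 43796.

43796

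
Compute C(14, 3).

364

C(14,3) = (14·13·12) / 3! = 2184 / 6 = 364.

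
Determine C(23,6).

C(23,6) = (23·22·21·20·19·18) / 6! = 72681840 / 720 = 100947.

100947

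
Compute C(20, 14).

C(20,14) = C(20,6) by symmetry.
C(20,6) = (20·19·18·17·16·15) / 6! = 27907200 / 720 = 38760.

38760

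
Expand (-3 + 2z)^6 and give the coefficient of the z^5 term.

The general term is C(6,j)·(-3)^j·(2z)^(6-j); the z^5 term has j = 1.
C(6,1) = 6.
Coefficient = C(6,1) · (-3)^1 · 2^5 = 6 · (-3) · 32 = -576.

-576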